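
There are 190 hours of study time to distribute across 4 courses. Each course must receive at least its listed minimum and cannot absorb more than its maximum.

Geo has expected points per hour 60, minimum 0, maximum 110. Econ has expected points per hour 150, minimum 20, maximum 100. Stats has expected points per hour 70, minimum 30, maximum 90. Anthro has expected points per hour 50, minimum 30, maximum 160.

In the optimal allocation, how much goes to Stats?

60

Meeting every minimum uses 0+20+30+30 = 80 hours, leaving 110.
Rank by expected points per hour: Econ 150 > Stats 70 > Geo 60 > Anthro 50.
Econ: +80 to 100 (cap) → 30 left.
Stats: +30 (room for 60) → 60. Pool exhausted.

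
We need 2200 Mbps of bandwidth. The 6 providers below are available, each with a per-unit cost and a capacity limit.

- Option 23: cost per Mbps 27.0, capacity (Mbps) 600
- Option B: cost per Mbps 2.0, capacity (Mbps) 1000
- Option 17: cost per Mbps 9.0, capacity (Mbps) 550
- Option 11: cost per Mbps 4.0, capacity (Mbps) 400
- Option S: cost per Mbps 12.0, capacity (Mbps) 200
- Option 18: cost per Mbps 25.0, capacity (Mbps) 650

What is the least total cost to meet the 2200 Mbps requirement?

12200

Fill from the cheapest provider first.
Take 1000 from Option B at 2.0 → need 1200 more.
Take 400 from Option 11 at 4.0 → need 800 more.
Take 550 from Option 17 at 9.0 → need 250 more.
Option S (12.0): use full 200 → 50 Mbps to go.
Option 18 (25.0): take the remaining 50 → done.
Option 23: unused.
Cost = 1000×2.0 + 400×4.0 + 550×9.0 + 200×12.0 + 50×25.0 = 12200.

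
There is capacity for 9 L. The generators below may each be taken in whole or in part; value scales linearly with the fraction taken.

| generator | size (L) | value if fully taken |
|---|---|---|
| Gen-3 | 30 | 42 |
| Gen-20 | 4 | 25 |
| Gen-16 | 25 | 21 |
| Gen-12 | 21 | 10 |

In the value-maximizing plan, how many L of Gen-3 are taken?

Sort by value density: Gen-20 25/4≈6.25, Gen-3 42/30≈1.4, Gen-16 21/25≈0.84, Gen-12 10/21≈0.476.
Gen-20: take in full, 4 L for value 25 → 5 left.
5 L left: a 5/30 share of Gen-3 gives 42×5/30 = 7.

5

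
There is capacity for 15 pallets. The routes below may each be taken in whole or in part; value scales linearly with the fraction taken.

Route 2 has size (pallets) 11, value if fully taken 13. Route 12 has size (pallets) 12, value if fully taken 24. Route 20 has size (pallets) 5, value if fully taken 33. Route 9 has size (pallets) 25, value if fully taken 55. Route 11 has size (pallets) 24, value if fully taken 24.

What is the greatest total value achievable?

55

Sort by value density: Route 20 33/5≈6.6, Route 9 55/25≈2.2, Route 12 24/12≈2, Route 2 13/11≈1.18, Route 11 24/24≈1.
All 5 pallets of Route 20 fit (value 33) — 10 remain.
10 pallets left: a 10/25 share of Route 9 gives 55×10/25 = 22.
Total value = 55.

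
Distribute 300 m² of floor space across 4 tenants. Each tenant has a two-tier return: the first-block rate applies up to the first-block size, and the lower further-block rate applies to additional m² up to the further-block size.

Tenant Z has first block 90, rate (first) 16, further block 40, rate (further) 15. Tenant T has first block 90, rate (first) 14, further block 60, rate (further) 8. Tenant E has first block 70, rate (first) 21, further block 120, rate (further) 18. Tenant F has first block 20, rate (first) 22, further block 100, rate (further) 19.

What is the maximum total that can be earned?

5790

Order all 8 blocks by rate: Tenant F/tier1 22 > Tenant E/tier1 21 > Tenant F/tier2 19 > Tenant E/tier2 18 > Tenant Z/tier1 16 > Tenant Z/tier2 15 > Tenant T/tier1 14 > Tenant T/tier2 8.
Fill Tenant F tier1 block (20 at 22) → 280 left.
Tenant E tier1 at 21: fill all 70 → 210 left.
Tenant F/tier2 (19): +100 → 110 left.
110 remain; put them into Tenant E tier2 at 18.
Total = 22×20 + 21×70 + 19×100 + 18×110 = 5790.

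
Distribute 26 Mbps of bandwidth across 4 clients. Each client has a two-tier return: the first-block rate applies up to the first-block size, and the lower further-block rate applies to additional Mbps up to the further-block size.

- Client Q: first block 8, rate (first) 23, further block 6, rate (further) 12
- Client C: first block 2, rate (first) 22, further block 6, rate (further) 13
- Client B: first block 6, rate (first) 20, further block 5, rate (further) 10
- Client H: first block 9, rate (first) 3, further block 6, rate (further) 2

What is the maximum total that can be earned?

Rank every tier by rate: Client Q/first 23 > Client C/first 22 > Client B/first 20 > Client C/second 13 > Client Q/second 12 > Client B/second 10 > Client H/first 3 > Client H/second 2.
Client Q first at 23: fill all 8 ; 18 left.
Client C first at 22: fill all 2 ; 16 left.
Client B/first (20): +6 ; 10 left.
Fill Client C second block (6 at 13) ; 4 left.
Client Q second at 12: only 4 left, fill 4.
Total = 23×8 + 22×2 + 20×6 + 13×6 + 12×4 = 474.

474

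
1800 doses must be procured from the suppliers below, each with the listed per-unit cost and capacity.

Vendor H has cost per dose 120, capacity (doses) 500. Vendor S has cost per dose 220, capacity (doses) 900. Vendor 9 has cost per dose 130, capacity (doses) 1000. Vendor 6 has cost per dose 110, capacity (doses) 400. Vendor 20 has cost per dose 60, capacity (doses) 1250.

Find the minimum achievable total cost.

Cheapest first:
Take 1250 from Vendor 20 at 60 — need 550 more.
Vendor 6 at 110: take all 400 doses — 150 still needed.
Vendor H at 120: take 150 of its 500 — requirement met.
Vendor 9, Vendor S: unused.
Cost = 1250×60 + 400×110 + 150×120 = 137000.

137000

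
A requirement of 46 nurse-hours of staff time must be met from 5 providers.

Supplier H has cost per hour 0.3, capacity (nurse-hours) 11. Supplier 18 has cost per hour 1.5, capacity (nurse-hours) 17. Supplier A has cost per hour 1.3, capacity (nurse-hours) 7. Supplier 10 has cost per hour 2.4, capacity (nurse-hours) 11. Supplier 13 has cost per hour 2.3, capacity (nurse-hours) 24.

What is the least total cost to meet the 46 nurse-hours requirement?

63.2

Use providers in increasing cost order.
Supplier H at 0.3: take all 11 nurse-hours → 35 still needed.
Take 7 from Supplier A at 1.3 → need 28 more.
Supplier 18 (1.5): use full 17 → 11 nurse-hours to go.
Supplier 13 at 2.3: take 11 of its 24 → requirement met.
Supplier 10: unused.
Cost = 11×0.3 + 7×1.3 + 17×1.5 + 11×2.3 = 63.2.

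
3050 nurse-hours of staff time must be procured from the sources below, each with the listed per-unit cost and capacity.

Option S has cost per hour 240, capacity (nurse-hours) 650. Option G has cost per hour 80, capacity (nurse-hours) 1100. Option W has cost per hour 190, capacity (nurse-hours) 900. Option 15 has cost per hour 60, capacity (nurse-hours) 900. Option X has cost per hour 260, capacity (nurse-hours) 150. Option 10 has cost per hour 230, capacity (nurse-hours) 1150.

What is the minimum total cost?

347500

Cheapest first:
Take 900 from Option 15 at 60 — need 2150 more.
Option G (80): use full 1100 — 1050 nurse-hours to go.
Option W (190): use full 900 — 150 nurse-hours to go.
Take 150 from Option 10 at 230 to finish.
Option S, Option X: unused.
Cost = 900×60 + 1100×80 + 900×190 + 150×230 = 347500.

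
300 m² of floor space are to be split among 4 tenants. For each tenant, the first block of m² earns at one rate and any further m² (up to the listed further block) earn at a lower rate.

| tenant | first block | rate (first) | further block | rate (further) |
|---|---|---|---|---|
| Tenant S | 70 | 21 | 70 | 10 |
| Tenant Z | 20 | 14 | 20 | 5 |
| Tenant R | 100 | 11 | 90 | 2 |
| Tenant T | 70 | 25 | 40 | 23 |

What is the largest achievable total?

5520

Treat each block as its own option and order by rate: Tenant T/first 25 > Tenant T/second 23 > Tenant S/first 21 > Tenant Z/first 14 > Tenant R/first 11 > Tenant S/second 10 > Tenant Z/second 5 > Tenant R/second 2.
Tenant T/first (25): +70 → 230 left.
Tenant T/second (23): +40 → 190 left.
Fill Tenant S first block (70 at 21) → 120 left.
Tenant Z/first (14): +20 → 100 left.
Tenant R/first (11): +100 → 0 left.
Total = 25×70 + 23×40 + 21×70 + 14×20 + 11×100 = 5520.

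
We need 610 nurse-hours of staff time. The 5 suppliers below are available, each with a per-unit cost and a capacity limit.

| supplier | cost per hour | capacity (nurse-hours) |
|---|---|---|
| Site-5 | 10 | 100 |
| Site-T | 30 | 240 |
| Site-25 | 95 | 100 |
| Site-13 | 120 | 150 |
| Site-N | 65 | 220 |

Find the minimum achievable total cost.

Use suppliers in increasing cost order.
Take 100 from Site-5 at 10 — need 510 more.
Site-T at 30: take all 240 nurse-hours — 270 still needed.
Site-N (65): use full 220 — 50 nurse-hours to go.
Site-25 at 95: take 50 of its 100 — requirement met.
Site-13: unused.
Cost = 100×10 + 240×30 + 220×65 + 50×95 = 27250.

27250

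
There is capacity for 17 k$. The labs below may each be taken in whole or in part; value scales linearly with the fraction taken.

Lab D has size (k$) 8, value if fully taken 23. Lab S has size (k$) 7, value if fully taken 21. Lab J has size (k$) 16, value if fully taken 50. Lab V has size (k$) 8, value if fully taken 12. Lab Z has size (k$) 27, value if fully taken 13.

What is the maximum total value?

53

Best value per unit of size first: Lab J 50/16≈3.12, Lab S 21/7≈3, Lab D 23/8≈2.88, Lab V 12/8≈1.5, Lab Z 13/27≈0.481.
All 16 k$ of Lab J fit (value 50) → 1 remain.
1 k$ left: a 1/7 share of Lab S gives 21×1/7 = 3.
Total value = 53.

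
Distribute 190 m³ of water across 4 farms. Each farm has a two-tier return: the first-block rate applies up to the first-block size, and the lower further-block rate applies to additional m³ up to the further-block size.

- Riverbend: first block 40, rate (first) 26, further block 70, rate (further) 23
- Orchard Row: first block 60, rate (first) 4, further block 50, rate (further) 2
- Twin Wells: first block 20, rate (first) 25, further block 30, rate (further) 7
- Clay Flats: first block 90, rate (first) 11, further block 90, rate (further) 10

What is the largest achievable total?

Treat each block as its own option and order by rate: Riverbend/T1 26 > Twin Wells/T1 25 > Riverbend/T2 23 > Clay Flats/T1 11 > Clay Flats/T2 10 > Twin Wells/T2 7 > Orchard Row/T1 4 > Orchard Row/T2 2.
Fill Riverbend T1 block (40 at 26) — 150 left.
Fill Twin Wells T1 block (20 at 25) — 130 left.
Fill Riverbend T2 block (70 at 23) — 60 left.
Clay Flats T1 at 11: only 60 left, fill 60.
Total = 26×40 + 25×20 + 23×70 + 11×60 = 3810.

3810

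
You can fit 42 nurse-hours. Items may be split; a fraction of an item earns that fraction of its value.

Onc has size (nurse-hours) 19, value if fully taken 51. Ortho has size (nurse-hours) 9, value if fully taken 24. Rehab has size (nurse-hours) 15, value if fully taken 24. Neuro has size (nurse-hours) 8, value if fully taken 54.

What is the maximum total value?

Rank by value-to-size ratio: Neuro 54/8≈6.75, Onc 51/19≈2.68, Ortho 24/9≈2.67, Rehab 24/15≈1.6.
All 8 nurse-hours of Neuro fit (value 54) — 34 remain.
Take all of Onc (19 nurse-hours, value 51) — 15 nurse-hours left.
All 9 nurse-hours of Ortho fit (value 24) — 6 remain.
Fill the last 6 nurse-hours with part of Rehab: 6/15 of it earns 9.6.
Total value = 138.6.

138.6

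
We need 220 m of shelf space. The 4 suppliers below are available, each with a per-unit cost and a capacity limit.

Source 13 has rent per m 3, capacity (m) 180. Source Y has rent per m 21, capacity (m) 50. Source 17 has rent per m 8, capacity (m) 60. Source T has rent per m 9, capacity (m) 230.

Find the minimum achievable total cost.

Fill from the cheapest supplier first.
Take 180 from Source 13 at 3 ; need 40 more.
Take 40 from Source 17 at 8 to finish.
Source T, Source Y: unused.
Cost = 180×3 + 40×8 = 860.

860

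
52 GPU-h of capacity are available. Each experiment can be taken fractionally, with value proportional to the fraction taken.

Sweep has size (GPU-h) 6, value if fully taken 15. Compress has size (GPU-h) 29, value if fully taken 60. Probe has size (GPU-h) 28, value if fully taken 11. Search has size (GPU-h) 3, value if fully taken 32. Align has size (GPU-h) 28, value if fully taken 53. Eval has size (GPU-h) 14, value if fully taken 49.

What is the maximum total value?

Sort by value density: Search 32/3≈10.7, Eval 49/14≈3.5, Sweep 15/6≈2.5, Compress 60/29≈2.07, Align 53/28≈1.89, Probe 11/28≈0.393.
All 3 GPU-h of Search fit (value 32) — 49 remain.
All 14 GPU-h of Eval fit (value 49) — 35 remain.
Take all of Sweep (6 GPU-h, value 15) — 29 GPU-h left.
Take all of Compress (29 GPU-h, value 60) — 0 GPU-h left.
Total value = 156.

156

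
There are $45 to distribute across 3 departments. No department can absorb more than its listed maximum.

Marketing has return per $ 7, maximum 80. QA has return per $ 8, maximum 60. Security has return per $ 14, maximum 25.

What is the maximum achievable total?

510

Highest return per $ first: Security 14 > QA 8 > Marketing 7.
Give Security 25 to hit its cap of 25 ; 20 left.
QA: +20 (room for 60) → 20. Pool exhausted.
Total = 8×20 + 14×25 = 510.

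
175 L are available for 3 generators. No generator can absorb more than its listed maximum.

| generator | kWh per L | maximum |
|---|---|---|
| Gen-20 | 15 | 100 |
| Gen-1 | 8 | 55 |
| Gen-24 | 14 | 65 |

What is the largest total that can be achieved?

Rank by kWh per L: Gen-20 15 > Gen-24 14 > Gen-1 8.
Gen-20: +100 to 100 (cap) → 75 left.
Gen-24 takes 65 to reach its cap of 65 → 10 left.
Only 10 left; Gen-1 takes them to reach 10.
Total = 15×100 + 8×10 + 14×65 = 2490.

2490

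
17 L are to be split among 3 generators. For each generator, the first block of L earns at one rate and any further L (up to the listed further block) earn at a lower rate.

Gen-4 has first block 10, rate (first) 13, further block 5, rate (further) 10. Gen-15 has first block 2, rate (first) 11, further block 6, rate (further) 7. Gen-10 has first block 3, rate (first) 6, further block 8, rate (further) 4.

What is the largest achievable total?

202

Treat each block as its own option and order by rate: Gen-4/first 13 > Gen-15/first 11 > Gen-4/second 10 > Gen-15/second 7 > Gen-10/first 6 > Gen-10/second 4.
Fill Gen-4 first block (10 at 13) → 7 left.
Gen-15 first at 11: fill all 2 → 5 left.
Gen-4 second at 10: fill all 5 → 0 left.
Total = 13×10 + 11×2 + 10×5 = 202.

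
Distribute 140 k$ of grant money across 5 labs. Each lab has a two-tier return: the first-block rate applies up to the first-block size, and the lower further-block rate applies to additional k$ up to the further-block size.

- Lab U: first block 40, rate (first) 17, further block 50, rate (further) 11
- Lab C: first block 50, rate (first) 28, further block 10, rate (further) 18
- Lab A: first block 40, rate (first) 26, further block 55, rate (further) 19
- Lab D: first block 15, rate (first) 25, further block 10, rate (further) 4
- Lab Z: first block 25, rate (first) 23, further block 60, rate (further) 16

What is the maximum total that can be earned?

3580

Order all 10 blocks by rate: Lab C/T1 28 > Lab A/T1 26 > Lab D/T1 25 > Lab Z/T1 23 > Lab A/T2 19 > Lab C/T2 18 > Lab U/T1 17 > Lab Z/T2 16 > Lab U/T2 11 > Lab D/T2 4.
Lab C/T1 (28): +50 → 90 left.
Lab A T1 at 26: fill all 40 → 50 left.
Fill Lab D T1 block (15 at 25) → 35 left.
Lab Z T1 at 23: fill all 25 → 10 left.
Lab A T2 at 19: only 10 left, fill 10.
Total = 28×50 + 26×40 + 25×15 + 23×25 + 19×10 = 3580.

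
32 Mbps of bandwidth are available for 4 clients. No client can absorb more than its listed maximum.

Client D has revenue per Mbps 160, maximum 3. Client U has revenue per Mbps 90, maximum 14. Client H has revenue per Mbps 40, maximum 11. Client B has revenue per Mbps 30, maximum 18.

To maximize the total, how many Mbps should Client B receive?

4

Order the clients by revenue per Mbps: Client D 160 > Client U 90 > Client H 40 > Client B 30.
Client D takes 3 to reach its cap of 3 — 29 left.
Client U takes 14 to reach its cap of 14 — 15 left.
Client H: +11 to 11 (cap) — 4 left.
Client B has room for 18 but only 4 remain, so it gets 4.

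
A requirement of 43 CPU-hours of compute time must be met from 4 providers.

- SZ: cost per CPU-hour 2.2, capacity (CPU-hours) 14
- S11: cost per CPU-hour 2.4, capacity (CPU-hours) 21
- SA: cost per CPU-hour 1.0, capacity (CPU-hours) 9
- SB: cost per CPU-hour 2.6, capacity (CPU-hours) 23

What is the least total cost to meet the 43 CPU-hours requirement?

Cheapest first:
Take 9 from SA at 1.0 — need 34 more.
SZ (2.2): use full 14 — 20 CPU-hours to go.
S11 (2.4): take the remaining 20 — done.
SB: unused.
Cost = 9×1.0 + 14×2.2 + 20×2.4 = 87.8.

87.8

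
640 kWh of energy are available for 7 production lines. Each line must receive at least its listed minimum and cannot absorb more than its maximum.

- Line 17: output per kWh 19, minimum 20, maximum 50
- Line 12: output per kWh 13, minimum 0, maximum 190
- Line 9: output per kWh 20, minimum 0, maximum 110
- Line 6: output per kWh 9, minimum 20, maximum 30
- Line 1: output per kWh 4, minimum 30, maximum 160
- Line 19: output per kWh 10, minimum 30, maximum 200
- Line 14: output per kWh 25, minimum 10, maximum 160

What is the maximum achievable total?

Meeting every minimum uses 20+0+0+20+30+30+10 = 110 kWh, leaving 530.
Order the production lines by output per kWh: Line 14 25 > Line 9 20 > Line 17 19 > Line 12 13 > Line 19 10 > Line 6 9 > Line 1 4.
Line 14: +150 to 160 (cap) ; 380 left.
Line 9 takes 110 more to reach its cap of 110 ; 270 left.
Line 17: +30 to 50 (cap) ; 240 left.
Line 12: +190 to 190 (cap) ; 50 left.
Line 19: +50 (room for 170) → 80. Pool exhausted.
Total = 19×50 + 13×190 + 20×110 + 9×20 + 4×30 + 10×80 + 25×160 = 10720.

10720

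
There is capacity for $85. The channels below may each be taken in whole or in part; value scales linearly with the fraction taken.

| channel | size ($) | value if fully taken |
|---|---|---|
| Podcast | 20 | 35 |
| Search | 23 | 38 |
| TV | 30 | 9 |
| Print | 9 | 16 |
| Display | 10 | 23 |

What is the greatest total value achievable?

Rank by value-to-size ratio: Display 23/10≈2.3, Print 16/9≈1.78, Podcast 35/20≈1.75, Search 38/23≈1.65, TV 9/30≈0.3.
Display: take in full, 10 $ for value 23 → 75 left.
Take all of Print (9 $, value 16) → 66 $ left.
Take all of Podcast (20 $, value 35) → 46 $ left.
Take all of Search (23 $, value 38) → 23 $ left.
Fill the last 23 $ with part of TV: 23/30 of it earns 6.9.
Total value = 118.9.

118.9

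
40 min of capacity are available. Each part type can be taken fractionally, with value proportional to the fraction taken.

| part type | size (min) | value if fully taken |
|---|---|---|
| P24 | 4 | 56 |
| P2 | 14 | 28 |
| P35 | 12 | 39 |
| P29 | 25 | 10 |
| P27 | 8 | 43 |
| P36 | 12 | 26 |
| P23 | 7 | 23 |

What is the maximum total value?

180.5

Best value per unit of size first: P24 56/4≈14, P27 43/8≈5.38, P23 23/7≈3.29, P35 39/12≈3.25, P36 26/12≈2.17, P2 28/14≈2, P29 10/25≈0.4.
P24: take in full, 4 min for value 56 — 36 left.
P27: take in full, 8 min for value 43 — 28 left.
P23: take in full, 7 min for value 23 — 21 left.
All 12 min of P35 fit (value 39) — 9 remain.
Fill the last 9 min with part of P36: 9/12 of it earns 19.5.
Total value = 180.5.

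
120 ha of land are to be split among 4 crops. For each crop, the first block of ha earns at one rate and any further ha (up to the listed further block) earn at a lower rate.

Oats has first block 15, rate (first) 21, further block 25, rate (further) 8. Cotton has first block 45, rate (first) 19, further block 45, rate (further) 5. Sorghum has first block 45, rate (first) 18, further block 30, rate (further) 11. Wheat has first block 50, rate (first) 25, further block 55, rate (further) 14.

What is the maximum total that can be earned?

2600

Treat each block as its own option and order by rate: Wheat/tier1 25 > Oats/tier1 21 > Cotton/tier1 19 > Sorghum/tier1 18 > Wheat/tier2 14 > Sorghum/tier2 11 > Oats/tier2 8 > Cotton/tier2 5.
Fill Wheat tier1 block (50 at 25) — 70 left.
Oats/tier1 (21): +15 — 55 left.
Cotton tier1 at 19: fill all 45 — 10 left.
Sorghum tier1 at 18: only 10 left, fill 10.
Total = 25×50 + 21×15 + 19×45 + 18×10 = 2600.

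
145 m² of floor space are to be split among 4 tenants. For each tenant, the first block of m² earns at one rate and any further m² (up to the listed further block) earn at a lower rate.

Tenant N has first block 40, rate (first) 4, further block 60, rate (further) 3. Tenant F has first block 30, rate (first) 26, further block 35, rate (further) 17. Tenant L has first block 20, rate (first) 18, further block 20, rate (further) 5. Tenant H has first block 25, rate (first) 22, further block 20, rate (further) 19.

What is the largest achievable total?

Order all 8 blocks by rate: Tenant F/T1 26 > Tenant H/T1 22 > Tenant H/T2 19 > Tenant L/T1 18 > Tenant F/T2 17 > Tenant L/T2 5 > Tenant N/T1 4 > Tenant N/T2 3.
Tenant F T1 at 26: fill all 30 ; 115 left.
Tenant H T1 at 22: fill all 25 ; 90 left.
Tenant H/T2 (19): +20 ; 70 left.
Fill Tenant L T1 block (20 at 18) ; 50 left.
Tenant F T2 at 17: fill all 35 ; 15 left.
Tenant L T2 at 5: only 15 left, fill 15.
Total = 26×30 + 22×25 + 19×20 + 18×20 + 17×35 + 5×15 = 2740.

2740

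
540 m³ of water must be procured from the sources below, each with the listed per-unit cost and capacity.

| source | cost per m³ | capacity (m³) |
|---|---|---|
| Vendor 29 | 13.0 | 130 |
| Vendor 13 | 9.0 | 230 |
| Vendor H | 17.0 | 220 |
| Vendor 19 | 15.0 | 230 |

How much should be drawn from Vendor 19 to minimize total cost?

Use sources in increasing cost order.
Vendor 13 at 9.0: take all 230 m³ — 310 still needed.
Vendor 29 at 13.0: take all 130 m³ — 180 still needed.
Take 180 from Vendor 19 at 15.0 to finish.
Vendor H: unused.

180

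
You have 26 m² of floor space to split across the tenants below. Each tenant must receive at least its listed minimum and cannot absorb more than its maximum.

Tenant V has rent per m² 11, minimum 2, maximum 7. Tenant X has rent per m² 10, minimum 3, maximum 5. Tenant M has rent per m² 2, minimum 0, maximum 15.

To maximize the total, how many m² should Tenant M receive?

14

Meeting every minimum uses 2+3+0 = 5 m², leaving 21.
Highest rent per m² first: Tenant V 11 > Tenant X 10 > Tenant M 2.
Tenant V takes 5 more to reach its cap of 7 → 16 left.
Give Tenant X 2 more to hit its cap of 5 → 14 left.
Tenant M has room for 15 more but only 14 remain, so it gets 14.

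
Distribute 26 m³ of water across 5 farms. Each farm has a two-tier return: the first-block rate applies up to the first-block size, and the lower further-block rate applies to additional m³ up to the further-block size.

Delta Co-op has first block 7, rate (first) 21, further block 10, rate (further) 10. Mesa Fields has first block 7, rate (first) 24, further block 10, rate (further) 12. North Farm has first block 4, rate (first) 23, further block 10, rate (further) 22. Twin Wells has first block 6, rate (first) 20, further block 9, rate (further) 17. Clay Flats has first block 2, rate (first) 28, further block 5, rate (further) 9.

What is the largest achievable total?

599

Treat each block as its own option and order by rate: Clay Flats/first 28 > Mesa Fields/first 24 > North Farm/first 23 > North Farm/second 22 > Delta Co-op/first 21 > Twin Wells/first 20 > Twin Wells/second 17 > Mesa Fields/second 12 > Delta Co-op/second 10 > Clay Flats/second 9.
Clay Flats/first (28): +2 → 24 left.
Mesa Fields first at 24: fill all 7 → 17 left.
North Farm/first (23): +4 → 13 left.
North Farm/second (22): +10 → 3 left.
Delta Co-op/first: +3 of 7 at 21; pool empty.
Total = 28×2 + 24×7 + 23×4 + 22×10 + 21×3 = 599.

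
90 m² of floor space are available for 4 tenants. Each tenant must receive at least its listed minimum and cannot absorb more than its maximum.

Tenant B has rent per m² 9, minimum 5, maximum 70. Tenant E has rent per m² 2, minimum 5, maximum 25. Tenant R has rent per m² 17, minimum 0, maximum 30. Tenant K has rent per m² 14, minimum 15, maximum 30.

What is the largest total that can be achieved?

Meeting every minimum uses 5+5+0+15 = 25 m², leaving 65.
Highest rent per m² first: Tenant R 17 > Tenant K 14 > Tenant B 9 > Tenant E 2.
Tenant R: +30 to 30 (cap) ; 35 left.
Tenant K takes 15 more to reach its cap of 30 ; 20 left.
Only 20 left; Tenant B takes them to reach 25.
Total = 9×25 + 2×5 + 17×30 + 14×30 = 1165.

1165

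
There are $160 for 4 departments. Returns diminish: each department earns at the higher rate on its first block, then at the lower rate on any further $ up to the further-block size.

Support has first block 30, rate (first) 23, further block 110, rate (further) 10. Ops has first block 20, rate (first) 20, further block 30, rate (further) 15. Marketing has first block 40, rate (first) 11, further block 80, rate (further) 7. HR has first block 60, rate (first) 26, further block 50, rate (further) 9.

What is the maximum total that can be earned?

3320

Rank every tier by rate: HR/T1 26 > Support/T1 23 > Ops/T1 20 > Ops/T2 15 > Marketing/T1 11 > Support/T2 10 > HR/T2 9 > Marketing/T2 7.
HR/T1 (26): +60 ; 100 left.
Fill Support T1 block (30 at 23) ; 70 left.
Fill Ops T1 block (20 at 20) ; 50 left.
Ops/T2 (15): +30 ; 20 left.
Marketing T1 at 11: only 20 left, fill 20.
Total = 26×60 + 23×30 + 20×20 + 15×30 + 11×20 = 3320.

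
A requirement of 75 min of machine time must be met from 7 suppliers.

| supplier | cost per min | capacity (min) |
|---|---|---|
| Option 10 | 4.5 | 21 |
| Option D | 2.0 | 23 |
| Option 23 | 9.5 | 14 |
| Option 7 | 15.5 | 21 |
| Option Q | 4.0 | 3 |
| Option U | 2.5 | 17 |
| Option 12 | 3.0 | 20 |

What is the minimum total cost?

214.5

Fill from the cheapest supplier first.
Option D at 2.0: take all 23 min — 52 still needed.
Option U at 2.5: take all 17 min — 35 still needed.
Take 20 from Option 12 at 3.0 — need 15 more.
Option Q at 4.0: take all 3 min — 12 still needed.
Option 10 at 4.5: take 12 of its 21 — requirement met.
Option 23, Option 7: unused.
Cost = 23×2.0 + 17×2.5 + 20×3.0 + 3×4.0 + 12×4.5 = 214.5.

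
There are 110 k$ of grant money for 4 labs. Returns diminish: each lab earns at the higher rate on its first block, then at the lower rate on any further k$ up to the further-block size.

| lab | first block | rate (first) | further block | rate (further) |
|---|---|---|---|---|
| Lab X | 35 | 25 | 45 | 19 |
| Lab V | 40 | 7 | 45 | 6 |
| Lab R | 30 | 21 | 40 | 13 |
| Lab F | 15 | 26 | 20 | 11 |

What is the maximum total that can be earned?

Order all 8 blocks by rate: Lab F/T1 26 > Lab X/T1 25 > Lab R/T1 21 > Lab X/T2 19 > Lab R/T2 13 > Lab F/T2 11 > Lab V/T1 7 > Lab V/T2 6.
Lab F/T1 (26): +15 — 95 left.
Lab X/T1 (25): +35 — 60 left.
Lab R/T1 (21): +30 — 30 left.
Lab X T2 at 19: only 30 left, fill 30.
Total = 26×15 + 25×35 + 21×30 + 19×30 = 2465.

2465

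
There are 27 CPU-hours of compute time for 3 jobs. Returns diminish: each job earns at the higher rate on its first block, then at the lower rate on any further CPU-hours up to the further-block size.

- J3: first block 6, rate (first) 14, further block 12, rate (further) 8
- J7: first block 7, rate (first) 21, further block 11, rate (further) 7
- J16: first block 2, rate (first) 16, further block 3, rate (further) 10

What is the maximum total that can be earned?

Order all 6 blocks by rate: J7/T1 21 > J16/T1 16 > J3/T1 14 > J16/T2 10 > J3/T2 8 > J7/T2 7.
Fill J7 T1 block (7 at 21) — 20 left.
J16 T1 at 16: fill all 2 — 18 left.
J3 T1 at 14: fill all 6 — 12 left.
J16/T2 (10): +3 — 9 left.
9 remain; put them into J3 T2 at 8.
Total = 21×7 + 16×2 + 14×6 + 10×3 + 8×9 = 365.

365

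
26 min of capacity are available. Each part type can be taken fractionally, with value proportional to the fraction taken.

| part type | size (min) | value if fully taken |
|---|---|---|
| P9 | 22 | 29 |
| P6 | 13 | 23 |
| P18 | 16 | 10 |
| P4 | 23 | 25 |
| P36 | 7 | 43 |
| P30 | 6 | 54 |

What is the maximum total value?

Rank by value-to-size ratio: P30 54/6≈9, P36 43/7≈6.14, P6 23/13≈1.77, P9 29/22≈1.32, P4 25/23≈1.09, P18 10/16≈0.625.
All 6 min of P30 fit (value 54) ; 20 remain.
P36: take in full, 7 min for value 43 ; 13 left.
P6: take in full, 13 min for value 23 ; 0 left.
Total value = 120.

120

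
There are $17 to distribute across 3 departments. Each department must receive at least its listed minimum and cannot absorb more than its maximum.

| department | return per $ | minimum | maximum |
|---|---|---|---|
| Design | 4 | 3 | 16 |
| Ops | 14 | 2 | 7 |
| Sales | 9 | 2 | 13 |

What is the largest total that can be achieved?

Meeting every minimum uses 3+2+2 = 7 $, leaving 10.
Highest return per $ first: Ops 14 > Sales 9 > Design 4.
Ops takes 5 more to reach its cap of 7 → 5 left.
Only 5 left; Sales takes them to reach 7.
Total = 4×3 + 14×7 + 9×7 = 173.

173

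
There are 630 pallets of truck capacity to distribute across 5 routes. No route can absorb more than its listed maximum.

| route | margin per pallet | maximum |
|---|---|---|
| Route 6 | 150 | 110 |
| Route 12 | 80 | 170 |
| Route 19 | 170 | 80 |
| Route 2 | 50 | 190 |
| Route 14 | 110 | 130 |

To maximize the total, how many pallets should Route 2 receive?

Order the routes by margin per pallet: Route 19 170 > Route 6 150 > Route 14 110 > Route 12 80 > Route 2 50.
Give Route 19 80 to hit its cap of 80 → 550 left.
Route 6 takes 110 to reach its cap of 110 → 440 left.
Route 14 takes 130 to reach its cap of 130 → 310 left.
Route 12: +170 to 170 (cap) → 140 left.
Only 140 left; Route 2 takes them to reach 140.

140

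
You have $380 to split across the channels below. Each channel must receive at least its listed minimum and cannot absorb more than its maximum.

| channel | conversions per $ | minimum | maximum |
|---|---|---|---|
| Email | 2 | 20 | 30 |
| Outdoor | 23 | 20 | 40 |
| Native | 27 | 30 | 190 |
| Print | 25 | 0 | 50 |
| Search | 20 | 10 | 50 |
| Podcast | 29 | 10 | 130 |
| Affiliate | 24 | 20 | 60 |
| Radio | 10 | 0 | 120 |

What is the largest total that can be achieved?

Meeting every minimum uses 20+20+30+0+10+10+20+0 = 110 $, leaving 270.
Rank by conversions per $: Podcast 29 > Native 27 > Print 25 > Affiliate 24 > Outdoor 23 > Search 20 > Radio 10 > Email 2.
Give Podcast 120 more to hit its cap of 130 → 150 left.
Only 150 left; Native takes them to reach 180.
Total = 2×20 + 23×20 + 27×180 + 20×10 + 29×130 + 24×20 = 9810.

9810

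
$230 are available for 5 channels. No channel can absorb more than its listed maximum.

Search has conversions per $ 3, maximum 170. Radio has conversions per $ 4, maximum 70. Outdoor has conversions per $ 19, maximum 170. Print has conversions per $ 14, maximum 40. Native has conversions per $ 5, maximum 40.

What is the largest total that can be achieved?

3890

Highest conversions per $ first: Outdoor 19 > Print 14 > Native 5 > Radio 4 > Search 3.
Give Outdoor 170 to hit its cap of 170 — 60 left.
Give Print 40 to hit its cap of 40 — 20 left.
Native: +20 (room for 40) → 20. Pool exhausted.
Total = 19×170 + 14×40 + 5×20 = 3890.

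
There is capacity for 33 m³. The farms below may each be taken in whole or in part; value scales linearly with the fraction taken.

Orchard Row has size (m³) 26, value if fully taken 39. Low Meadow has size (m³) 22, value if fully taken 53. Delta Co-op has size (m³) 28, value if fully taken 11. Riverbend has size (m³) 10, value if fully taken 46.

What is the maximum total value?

100.5

Rank by value-to-size ratio: Riverbend 46/10≈4.6, Low Meadow 53/22≈2.41, Orchard Row 39/26≈1.5, Delta Co-op 11/28≈0.393.
Take all of Riverbend (10 m³, value 46) ; 23 m³ left.
Low Meadow: take in full, 22 m³ for value 53 ; 1 left.
Only 1 m³ remain; take 1/26 of Orchard Row for value 39×1/26 = 1.5.
Total value = 100.5.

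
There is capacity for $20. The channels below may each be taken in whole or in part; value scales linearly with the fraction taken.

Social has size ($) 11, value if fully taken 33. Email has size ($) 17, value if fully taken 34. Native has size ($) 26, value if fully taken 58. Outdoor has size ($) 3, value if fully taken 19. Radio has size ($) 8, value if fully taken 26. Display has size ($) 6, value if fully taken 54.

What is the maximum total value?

Best value per unit of size first: Display 54/6≈9, Outdoor 19/3≈6.33, Radio 26/8≈3.25, Social 33/11≈3, Native 58/26≈2.23, Email 34/17≈2.
Display: take in full, 6 $ for value 54 → 14 left.
Take all of Outdoor (3 $, value 19) → 11 $ left.
All 8 $ of Radio fit (value 26) → 3 remain.
3 $ left: a 3/11 share of Social gives 33×3/11 = 9.
Total value = 108.

108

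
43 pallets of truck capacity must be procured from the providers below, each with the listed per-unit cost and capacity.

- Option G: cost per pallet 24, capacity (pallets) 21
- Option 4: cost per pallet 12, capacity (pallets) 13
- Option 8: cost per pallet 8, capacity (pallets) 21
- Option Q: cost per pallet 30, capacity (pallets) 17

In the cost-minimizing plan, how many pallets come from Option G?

9

Use providers in increasing cost order.
Option 8 (8): use full 21 ; 22 pallets to go.
Take 13 from Option 4 at 12 ; need 9 more.
Option G at 24: take 9 of its 21 ; requirement met.
Option Q: unused.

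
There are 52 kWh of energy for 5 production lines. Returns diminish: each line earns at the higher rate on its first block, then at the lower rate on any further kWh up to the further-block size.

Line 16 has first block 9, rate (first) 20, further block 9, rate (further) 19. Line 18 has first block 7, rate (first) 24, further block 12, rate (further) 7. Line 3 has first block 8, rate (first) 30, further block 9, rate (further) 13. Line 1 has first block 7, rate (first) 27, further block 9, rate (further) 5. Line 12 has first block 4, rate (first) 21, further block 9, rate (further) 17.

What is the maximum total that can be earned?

Order all 10 blocks by rate: Line 3/T1 30 > Line 1/T1 27 > Line 18/T1 24 > Line 12/T1 21 > Line 16/T1 20 > Line 16/T2 19 > Line 12/T2 17 > Line 3/T2 13 > Line 18/T2 7 > Line 1/T2 5.
Line 3 T1 at 30: fill all 8 → 44 left.
Fill Line 1 T1 block (7 at 27) → 37 left.
Line 18/T1 (24): +7 → 30 left.
Fill Line 12 T1 block (4 at 21) → 26 left.
Fill Line 16 T1 block (9 at 20) → 17 left.
Fill Line 16 T2 block (9 at 19) → 8 left.
Line 12/T2: +8 of 9 at 17; pool empty.
Total = 30×8 + 27×7 + 24×7 + 21×4 + 20×9 + 19×9 + 17×8 = 1168.

1168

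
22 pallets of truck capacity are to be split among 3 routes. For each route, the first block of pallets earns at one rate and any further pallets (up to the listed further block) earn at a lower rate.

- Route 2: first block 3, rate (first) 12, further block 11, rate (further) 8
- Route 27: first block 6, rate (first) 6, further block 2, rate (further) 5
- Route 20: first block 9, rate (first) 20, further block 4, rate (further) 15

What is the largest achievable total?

Rank every tier by rate: Route 20/T1 20 > Route 20/T2 15 > Route 2/T1 12 > Route 2/T2 8 > Route 27/T1 6 > Route 27/T2 5.
Route 20 T1 at 20: fill all 9 → 13 left.
Route 20/T2 (15): +4 → 9 left.
Route 2 T1 at 12: fill all 3 → 6 left.
6 remain; put them into Route 2 T2 at 8.
Total = 20×9 + 15×4 + 12×3 + 8×6 = 324.

324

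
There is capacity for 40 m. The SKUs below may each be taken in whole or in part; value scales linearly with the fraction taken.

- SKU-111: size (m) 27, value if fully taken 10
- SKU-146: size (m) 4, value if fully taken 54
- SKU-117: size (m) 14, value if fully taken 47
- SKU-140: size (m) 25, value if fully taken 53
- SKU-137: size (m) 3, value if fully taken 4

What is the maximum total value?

Sort by value density: SKU-146 54/4≈13.5, SKU-117 47/14≈3.36, SKU-140 53/25≈2.12, SKU-137 4/3≈1.33, SKU-111 10/27≈0.37.
Take all of SKU-146 (4 m, value 54) — 36 m left.
All 14 m of SKU-117 fit (value 47) — 22 remain.
Fill the last 22 m with part of SKU-140: 22/25 of it earns 46.64.
Total value = 147.64.

147.64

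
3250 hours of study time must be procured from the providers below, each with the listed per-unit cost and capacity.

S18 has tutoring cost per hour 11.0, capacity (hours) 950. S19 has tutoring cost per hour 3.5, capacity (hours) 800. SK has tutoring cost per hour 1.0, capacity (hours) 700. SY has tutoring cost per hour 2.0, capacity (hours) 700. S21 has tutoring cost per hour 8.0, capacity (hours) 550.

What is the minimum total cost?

Fill from the cheapest provider first.
SK (1.0): use full 700 → 2550 hours to go.
SY at 2.0: take all 700 hours → 1850 still needed.
S19 at 3.5: take all 800 hours → 1050 still needed.
S21 (8.0): use full 550 → 500 hours to go.
Take 500 from S18 at 11.0 to finish.
Cost = 700×1.0 + 700×2.0 + 800×3.5 + 550×8.0 + 500×11.0 = 14800.

14800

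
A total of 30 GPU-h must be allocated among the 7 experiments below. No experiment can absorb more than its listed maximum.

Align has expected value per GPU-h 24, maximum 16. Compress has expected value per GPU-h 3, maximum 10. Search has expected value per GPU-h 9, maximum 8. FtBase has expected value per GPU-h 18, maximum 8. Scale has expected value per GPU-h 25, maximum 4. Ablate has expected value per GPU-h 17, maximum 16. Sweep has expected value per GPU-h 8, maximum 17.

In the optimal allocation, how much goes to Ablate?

Order the experiments by expected value per GPU-h: Scale 25 > Align 24 > FtBase 18 > Ablate 17 > Search 9 > Sweep 8 > Compress 3.
Scale: +4 to 4 (cap) — 26 left.
Give Align 16 to hit its cap of 16 — 10 left.
FtBase: +8 to 8 (cap) — 2 left.
Ablate has room for 16 but only 2 remain, so it gets 2.

2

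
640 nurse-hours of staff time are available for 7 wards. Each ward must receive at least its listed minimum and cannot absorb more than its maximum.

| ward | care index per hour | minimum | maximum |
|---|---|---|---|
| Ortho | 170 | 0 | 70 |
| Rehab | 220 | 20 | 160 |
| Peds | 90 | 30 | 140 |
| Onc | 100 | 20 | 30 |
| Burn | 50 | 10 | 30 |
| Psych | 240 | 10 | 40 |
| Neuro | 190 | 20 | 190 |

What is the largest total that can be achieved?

Meeting every minimum uses 0+20+30+20+10+10+20 = 110 nurse-hours, leaving 530.
Order the wards by care index per hour: Psych 240 > Rehab 220 > Neuro 190 > Ortho 170 > Onc 100 > Peds 90 > Burn 50.
Psych: +30 to 40 (cap) ; 500 left.
Rehab takes 140 more to reach its cap of 160 ; 360 left.
Neuro takes 170 more to reach its cap of 190 ; 190 left.
Give Ortho 70 more to hit its cap of 70 ; 120 left.
Give Onc 10 more to hit its cap of 30 ; 110 left.
Peds: +110 to 140 (cap) ; 0 left.
Total = 170×70 + 220×160 + 90×140 + 100×30 + 50×10 + 240×40 + 190×190 = 108900.

108900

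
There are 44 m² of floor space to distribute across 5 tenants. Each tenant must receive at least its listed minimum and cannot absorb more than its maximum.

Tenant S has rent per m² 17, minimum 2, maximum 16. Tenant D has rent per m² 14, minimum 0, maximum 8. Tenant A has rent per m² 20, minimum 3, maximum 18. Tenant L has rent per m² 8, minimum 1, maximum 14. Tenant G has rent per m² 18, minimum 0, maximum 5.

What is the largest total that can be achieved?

786

Meeting every minimum uses 2+0+3+1+0 = 6 m², leaving 38.
Rank by rent per m²: Tenant A 20 > Tenant G 18 > Tenant S 17 > Tenant D 14 > Tenant L 8.
Tenant A takes 15 more to reach its cap of 18 → 23 left.
Tenant G takes 5 more to reach its cap of 5 → 18 left.
Tenant S: +14 to 16 (cap) → 4 left.
Only 4 left; Tenant D takes them to reach 4.
Total = 17×16 + 14×4 + 20×18 + 8×1 + 18×5 = 786.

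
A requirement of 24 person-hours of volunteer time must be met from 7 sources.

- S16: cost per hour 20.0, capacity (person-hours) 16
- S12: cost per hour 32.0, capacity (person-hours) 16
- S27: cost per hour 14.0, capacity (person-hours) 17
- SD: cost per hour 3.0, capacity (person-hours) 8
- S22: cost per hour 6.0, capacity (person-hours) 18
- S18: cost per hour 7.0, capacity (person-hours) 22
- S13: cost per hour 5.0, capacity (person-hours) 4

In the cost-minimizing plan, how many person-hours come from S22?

12

Fill from the cheapest source first.
SD (3.0): use full 8 ; 16 person-hours to go.
S13 at 5.0: take all 4 person-hours ; 12 still needed.
S22 at 6.0: take 12 of its 18 ; requirement met.
S18, S27, S16, S12: unused.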